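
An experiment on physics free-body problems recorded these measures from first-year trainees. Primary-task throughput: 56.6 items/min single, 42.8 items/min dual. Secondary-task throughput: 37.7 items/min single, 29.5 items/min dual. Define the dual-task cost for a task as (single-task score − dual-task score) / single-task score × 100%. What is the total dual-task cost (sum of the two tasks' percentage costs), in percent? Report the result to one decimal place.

Primary cost = (56.6 − 42.8) / 56.6 × 100% = 24.3816%.
Secondary cost = (37.7 − 29.5) / 37.7 × 100% = 21.7507%.
Total = 24.3816% + 21.7507% = 46.1323% ≈ 46.1%.

46.1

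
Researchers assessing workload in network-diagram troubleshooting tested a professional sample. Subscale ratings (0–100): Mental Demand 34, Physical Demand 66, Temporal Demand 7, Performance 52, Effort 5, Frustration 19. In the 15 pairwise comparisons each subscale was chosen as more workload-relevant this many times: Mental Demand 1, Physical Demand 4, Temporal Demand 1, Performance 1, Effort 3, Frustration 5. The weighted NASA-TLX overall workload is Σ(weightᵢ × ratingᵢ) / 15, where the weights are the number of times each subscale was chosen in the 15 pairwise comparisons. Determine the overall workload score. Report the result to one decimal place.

The tallies are the weights (they sum to 15).
Weighted sum = 1·34 + 4·66 + 1·7 + 1·52 + 3·5 + 5·19
            = 34 + 264 + 7 + 52 + 15 + 95 = 467.
Overall workload = 467 / 15 = 31.1333 ≈ 31.1.

31.1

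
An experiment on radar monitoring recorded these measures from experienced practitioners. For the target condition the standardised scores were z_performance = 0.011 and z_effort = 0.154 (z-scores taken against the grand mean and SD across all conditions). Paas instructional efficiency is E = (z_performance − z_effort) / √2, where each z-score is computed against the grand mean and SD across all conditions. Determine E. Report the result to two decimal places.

-0.10

z_P − z_E = 0.011 − 0.154 = -0.1430.
E = -0.1430 / √2 = -0.1430 / 1.41421 = -0.1011 ≈ -0.10.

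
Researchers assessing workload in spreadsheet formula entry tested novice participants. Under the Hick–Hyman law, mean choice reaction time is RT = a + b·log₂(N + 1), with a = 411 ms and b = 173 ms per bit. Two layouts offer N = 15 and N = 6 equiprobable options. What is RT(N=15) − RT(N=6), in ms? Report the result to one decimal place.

206.3

RT(15) = 411 + 173·log₂(16) = 411 + 173·4.0000 = 1103.0000 ms.
RT(6) = 411 + 173·log₂(7) = 411 + 173·2.8074 = 896.6802 ms.
Difference = 1103.0000 − 896.6802 = 206.3198 ≈ 206.3 ms.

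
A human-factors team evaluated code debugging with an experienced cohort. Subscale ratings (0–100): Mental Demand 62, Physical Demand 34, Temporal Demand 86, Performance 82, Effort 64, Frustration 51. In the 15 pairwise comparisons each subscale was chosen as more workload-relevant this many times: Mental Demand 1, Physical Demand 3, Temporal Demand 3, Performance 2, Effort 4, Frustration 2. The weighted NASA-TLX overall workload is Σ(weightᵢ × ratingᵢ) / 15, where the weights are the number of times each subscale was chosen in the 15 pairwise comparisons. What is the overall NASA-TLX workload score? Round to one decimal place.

The tallies are the weights (they sum to 15).
Weighted sum = 1·62 + 3·34 + 3·86 + 2·82 + 4·64 + 2·51
            = 62 + 102 + 258 + 164 + 256 + 102 = 944.
Overall workload = 944 / 15 = 62.9333 ≈ 62.9.

62.9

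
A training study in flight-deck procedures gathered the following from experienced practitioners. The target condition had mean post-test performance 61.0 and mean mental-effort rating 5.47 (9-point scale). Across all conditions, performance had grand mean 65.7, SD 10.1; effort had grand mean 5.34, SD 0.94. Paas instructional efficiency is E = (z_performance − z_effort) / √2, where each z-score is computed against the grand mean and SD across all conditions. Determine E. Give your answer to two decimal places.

z_performance = (61.0 − 65.7) / 10.1 = -4.7000 / 10.1 = -0.4653.
z_effort = (5.47 − 5.34) / 0.94 = 0.1300 / 0.94 = 0.1383.
z_P − z_E = -0.4653 − 0.1383 = -0.6036.
E = -0.6036 / √2 = -0.6036 / 1.41421 = -0.4268 ≈ -0.43.

-0.43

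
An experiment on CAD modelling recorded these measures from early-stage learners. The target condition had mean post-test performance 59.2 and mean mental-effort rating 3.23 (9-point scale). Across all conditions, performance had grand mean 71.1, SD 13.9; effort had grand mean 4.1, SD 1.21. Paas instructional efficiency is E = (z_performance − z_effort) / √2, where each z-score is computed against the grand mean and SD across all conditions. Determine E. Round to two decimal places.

z_performance = (59.2 − 71.1) / 13.9 = -11.9000 / 13.9 = -0.8561.
z_effort = (3.23 − 4.1) / 1.21 = -0.8700 / 1.21 = -0.7190.
z_P − z_E = -0.8561 − (-0.7190) = -0.1371.
E = -0.1371 / √2 = -0.1371 / 1.41421 = -0.0969 ≈ -0.10.

-0.10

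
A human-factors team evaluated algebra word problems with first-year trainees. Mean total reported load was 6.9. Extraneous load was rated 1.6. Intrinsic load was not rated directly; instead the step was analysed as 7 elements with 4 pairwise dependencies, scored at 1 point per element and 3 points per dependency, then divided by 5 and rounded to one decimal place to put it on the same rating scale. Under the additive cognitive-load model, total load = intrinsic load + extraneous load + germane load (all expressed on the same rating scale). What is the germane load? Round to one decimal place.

1.5

Intrinsic (element-interactivity): (7 × 1 + 4 × 3) / 5 = 19 / 5 = 3.8000 → 3.8.
germane load = total − intrinsic − extraneous
             = 6.9 − 3.8 − 1.6 = 1.5.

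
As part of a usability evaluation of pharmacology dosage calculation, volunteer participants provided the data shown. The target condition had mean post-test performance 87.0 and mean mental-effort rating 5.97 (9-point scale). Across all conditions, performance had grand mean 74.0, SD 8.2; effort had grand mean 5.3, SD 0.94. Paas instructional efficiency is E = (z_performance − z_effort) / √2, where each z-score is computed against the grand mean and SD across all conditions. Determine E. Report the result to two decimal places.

0.62

z_performance = (87.0 − 74.0) / 8.2 = 13.0000 / 8.2 = 1.5854.
z_effort = (5.97 − 5.3) / 0.94 = 0.6700 / 0.94 = 0.7128.
z_P − z_E = 1.5854 − 0.7128 = 0.8726.
E = 0.8726 / √2 = 0.8726 / 1.41421 = 0.6170 ≈ 0.62.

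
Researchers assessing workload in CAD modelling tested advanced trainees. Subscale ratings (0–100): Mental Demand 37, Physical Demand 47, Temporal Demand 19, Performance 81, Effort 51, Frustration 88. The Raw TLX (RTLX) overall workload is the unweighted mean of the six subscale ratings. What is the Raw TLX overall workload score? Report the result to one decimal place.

53.8

Sum of ratings = 37 + 47 + 19 + 81 + 51 + 88 = 323.
RTLX = 323 / 6 = 53.8333 ≈ 53.8.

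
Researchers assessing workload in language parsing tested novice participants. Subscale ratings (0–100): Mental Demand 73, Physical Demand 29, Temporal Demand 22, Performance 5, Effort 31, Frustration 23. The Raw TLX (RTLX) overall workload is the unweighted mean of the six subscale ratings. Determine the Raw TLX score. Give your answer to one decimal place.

Sum of ratings = 73 + 29 + 22 + 5 + 31 + 23 = 183.
RTLX = 183 / 6 = 30.5000 ≈ 30.5.

30.5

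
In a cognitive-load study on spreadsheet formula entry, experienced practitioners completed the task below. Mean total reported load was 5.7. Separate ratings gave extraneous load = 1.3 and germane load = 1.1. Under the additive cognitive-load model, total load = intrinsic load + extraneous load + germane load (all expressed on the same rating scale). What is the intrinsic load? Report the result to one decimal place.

intrinsic load = total − extraneous − germane
             = 5.7 − 1.3 − 1.1 = 3.3.

3.3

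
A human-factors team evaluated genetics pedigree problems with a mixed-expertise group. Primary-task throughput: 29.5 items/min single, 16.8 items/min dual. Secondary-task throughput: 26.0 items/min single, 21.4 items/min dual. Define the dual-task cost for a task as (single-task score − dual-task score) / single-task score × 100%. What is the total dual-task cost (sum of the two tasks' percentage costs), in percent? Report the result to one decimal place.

Primary cost = (29.5 − 16.8) / 29.5 × 100% = 43.0508%.
Secondary cost = (26.0 − 21.4) / 26.0 × 100% = 17.6923%.
Total = 43.0508% + 17.6923% = 60.7431% ≈ 60.7%.

60.7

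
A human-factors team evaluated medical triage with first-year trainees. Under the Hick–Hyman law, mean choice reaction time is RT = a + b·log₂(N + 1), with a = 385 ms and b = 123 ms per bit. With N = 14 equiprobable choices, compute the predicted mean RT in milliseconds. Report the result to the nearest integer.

log₂(14 + 1) = log₂(15) = 3.9069.
RT = 385 + 123 × 3.9069 = 385 + 480.5487 = 865.5487 ms.
≈ 866 ms.

866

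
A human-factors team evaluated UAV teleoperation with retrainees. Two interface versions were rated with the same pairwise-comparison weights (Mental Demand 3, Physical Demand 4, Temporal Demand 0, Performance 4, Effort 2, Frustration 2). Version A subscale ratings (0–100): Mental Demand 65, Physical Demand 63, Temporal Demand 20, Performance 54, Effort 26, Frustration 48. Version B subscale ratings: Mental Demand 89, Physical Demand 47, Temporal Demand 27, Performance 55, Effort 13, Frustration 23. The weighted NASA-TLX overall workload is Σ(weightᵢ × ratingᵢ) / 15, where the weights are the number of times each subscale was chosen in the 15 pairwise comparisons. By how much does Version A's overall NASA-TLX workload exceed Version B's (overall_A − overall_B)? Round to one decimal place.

4.3

Version A weighted sum = 3·65 + 4·63 + 0·20 + 4·54 + 2·26 + 2·48 = 195 + 252 + 0 + 216 + 52 + 96 = 811; overall_A = 811/15 = 54.0667.
Version B weighted sum = 3·89 + 4·47 + 0·27 + 4·55 + 2·13 + 2·23 = 267 + 188 + 0 + 220 + 26 + 46 = 747; overall_B = 747/15 = 49.8000.
Difference = 54.0667 − 49.8000 = 4.2667 ≈ 4.3.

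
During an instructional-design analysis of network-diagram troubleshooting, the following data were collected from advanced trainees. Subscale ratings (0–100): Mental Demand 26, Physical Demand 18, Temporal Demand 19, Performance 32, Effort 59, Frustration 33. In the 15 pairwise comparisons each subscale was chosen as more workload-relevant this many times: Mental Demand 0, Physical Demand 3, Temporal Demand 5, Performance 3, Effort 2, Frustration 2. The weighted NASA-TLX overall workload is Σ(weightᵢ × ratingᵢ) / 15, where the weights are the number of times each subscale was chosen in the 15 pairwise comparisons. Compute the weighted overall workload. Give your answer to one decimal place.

The tallies are the weights (they sum to 15).
Weighted sum = 0·26 + 3·18 + 5·19 + 3·32 + 2·59 + 2·33
            = 0 + 54 + 95 + 96 + 118 + 66 = 429.
Overall workload = 429 / 15 = 28.6000 ≈ 28.6.

28.6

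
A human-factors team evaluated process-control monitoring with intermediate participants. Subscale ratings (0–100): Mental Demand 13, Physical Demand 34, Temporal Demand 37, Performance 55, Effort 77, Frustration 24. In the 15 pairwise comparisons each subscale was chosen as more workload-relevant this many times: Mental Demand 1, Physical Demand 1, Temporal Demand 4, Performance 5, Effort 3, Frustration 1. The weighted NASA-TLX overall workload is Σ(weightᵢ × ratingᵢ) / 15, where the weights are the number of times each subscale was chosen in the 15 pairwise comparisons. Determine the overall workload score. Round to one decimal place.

The tallies are the weights (they sum to 15).
Weighted sum = 1·13 + 1·34 + 4·37 + 5·55 + 3·77 + 1·24
            = 13 + 34 + 148 + 275 + 231 + 24 = 725.
Overall workload = 725 / 15 = 48.3333 ≈ 48.3.

48.3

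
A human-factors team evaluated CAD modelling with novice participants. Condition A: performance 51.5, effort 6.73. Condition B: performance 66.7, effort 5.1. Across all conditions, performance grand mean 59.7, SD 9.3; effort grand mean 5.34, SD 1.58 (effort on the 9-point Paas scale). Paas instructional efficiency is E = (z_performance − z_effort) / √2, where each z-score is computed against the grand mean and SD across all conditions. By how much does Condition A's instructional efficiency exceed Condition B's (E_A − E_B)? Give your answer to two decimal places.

Condition A: z_P = (51.5 − 59.7)/9.3 = -0.8817; z_E = (6.73 − 5.34)/1.58 = 0.8797; E_A = (-0.8817 − 0.8797)/√2 = -1.2455.
Condition B: z_P = (66.7 − 59.7)/9.3 = 0.7527; z_E = (5.1 − 5.34)/1.58 = -0.1519; E_B = (0.7527 − (-0.1519))/√2 = 0.6396.
E_A − E_B = -1.2455 − 0.6396 = -1.8851 ≈ -1.89.

-1.89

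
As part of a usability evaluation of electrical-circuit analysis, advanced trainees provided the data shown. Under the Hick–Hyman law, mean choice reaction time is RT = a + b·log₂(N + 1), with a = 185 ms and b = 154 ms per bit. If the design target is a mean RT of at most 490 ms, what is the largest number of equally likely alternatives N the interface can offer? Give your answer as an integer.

Set 185 + 154·log₂(N + 1) ≤ 490.
log₂(N + 1) ≤ (490 − 185) / 154 = 1.9805.
N + 1 ≤ 2^1.9805 = 3.9463.
N ≤ 2.9463, so the largest integer N is 2.

2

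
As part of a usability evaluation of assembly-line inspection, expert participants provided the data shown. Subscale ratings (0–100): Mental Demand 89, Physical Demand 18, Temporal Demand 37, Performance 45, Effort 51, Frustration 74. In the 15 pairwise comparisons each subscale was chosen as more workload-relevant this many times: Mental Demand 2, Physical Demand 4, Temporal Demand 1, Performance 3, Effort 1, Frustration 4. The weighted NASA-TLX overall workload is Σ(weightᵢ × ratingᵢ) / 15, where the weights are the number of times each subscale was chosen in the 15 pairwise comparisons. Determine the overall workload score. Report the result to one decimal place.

51.3

The tallies are the weights (they sum to 15).
Weighted sum = 2·89 + 4·18 + 1·37 + 3·45 + 1·51 + 4·74
            = 178 + 72 + 37 + 135 + 51 + 296 = 769.
Overall workload = 769 / 15 = 51.2667 ≈ 51.3.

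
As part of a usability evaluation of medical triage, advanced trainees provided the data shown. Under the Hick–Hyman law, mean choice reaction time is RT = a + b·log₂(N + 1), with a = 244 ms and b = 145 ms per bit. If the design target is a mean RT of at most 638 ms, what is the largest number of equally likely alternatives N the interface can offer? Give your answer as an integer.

5

Set 244 + 145·log₂(N + 1) ≤ 638.
log₂(N + 1) ≤ (638 − 244) / 145 = 2.7172.
N + 1 ≤ 2^2.7172 = 6.5760.
N ≤ 5.5760, so the largest integer N is 5.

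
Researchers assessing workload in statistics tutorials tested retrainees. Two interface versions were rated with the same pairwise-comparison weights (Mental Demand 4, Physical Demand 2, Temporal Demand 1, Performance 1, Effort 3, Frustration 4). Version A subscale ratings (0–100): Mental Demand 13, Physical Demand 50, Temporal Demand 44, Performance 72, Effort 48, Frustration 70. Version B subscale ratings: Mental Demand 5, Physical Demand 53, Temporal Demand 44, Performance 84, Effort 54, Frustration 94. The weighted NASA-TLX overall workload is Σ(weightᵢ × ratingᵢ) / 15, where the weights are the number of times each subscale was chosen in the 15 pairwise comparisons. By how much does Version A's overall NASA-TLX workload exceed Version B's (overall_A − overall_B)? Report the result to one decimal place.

-6.7

Version A weighted sum = 4·13 + 2·50 + 1·44 + 1·72 + 3·48 + 4·70 = 52 + 100 + 44 + 72 + 144 + 280 = 692; overall_A = 692/15 = 46.1333.
Version B weighted sum = 4·5 + 2·53 + 1·44 + 1·84 + 3·54 + 4·94 = 20 + 106 + 44 + 84 + 162 + 376 = 792; overall_B = 792/15 = 52.8000.
Difference = 46.1333 − 52.8000 = -6.6667 ≈ -6.7.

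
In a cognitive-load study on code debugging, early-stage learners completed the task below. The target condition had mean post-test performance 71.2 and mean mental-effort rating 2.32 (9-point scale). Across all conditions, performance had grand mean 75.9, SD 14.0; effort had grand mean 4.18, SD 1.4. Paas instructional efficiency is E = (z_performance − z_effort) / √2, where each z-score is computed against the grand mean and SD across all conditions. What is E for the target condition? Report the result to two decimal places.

0.70

z_performance = (71.2 − 75.9) / 14.0 = -4.7000 / 14.0 = -0.3357.
z_effort = (2.32 − 4.18) / 1.4 = -1.8600 / 1.4 = -1.3286.
z_P − z_E = -0.3357 − (-1.3286) = 0.9929.
E = 0.9929 / √2 = 0.9929 / 1.41421 = 0.7021 ≈ 0.70.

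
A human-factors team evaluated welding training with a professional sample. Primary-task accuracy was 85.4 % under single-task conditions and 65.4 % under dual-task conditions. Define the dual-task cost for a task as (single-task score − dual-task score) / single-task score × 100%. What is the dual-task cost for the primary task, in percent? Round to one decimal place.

23.4

Cost = (85.4 − 65.4) / 85.4 × 100%
     = 20.0000 / 85.4 × 100% = 23.4192%.
≈ 23.4%.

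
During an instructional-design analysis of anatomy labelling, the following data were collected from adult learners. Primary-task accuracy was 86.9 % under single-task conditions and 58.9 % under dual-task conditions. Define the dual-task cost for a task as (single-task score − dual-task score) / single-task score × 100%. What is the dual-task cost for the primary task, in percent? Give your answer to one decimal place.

Cost = (86.9 − 58.9) / 86.9 × 100%
     = 28.0000 / 86.9 × 100% = 32.2209%.
≈ 32.2%.

32.2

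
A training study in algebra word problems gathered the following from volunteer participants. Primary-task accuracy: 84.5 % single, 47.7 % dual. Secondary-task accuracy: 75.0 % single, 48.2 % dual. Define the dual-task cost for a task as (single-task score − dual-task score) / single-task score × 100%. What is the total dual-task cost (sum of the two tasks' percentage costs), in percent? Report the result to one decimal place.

79.3

Primary cost = (84.5 − 47.7) / 84.5 × 100% = 43.5503%.
Secondary cost = (75.0 − 48.2) / 75.0 × 100% = 35.7333%.
Total = 43.5503% + 35.7333% = 79.2836% ≈ 79.3%.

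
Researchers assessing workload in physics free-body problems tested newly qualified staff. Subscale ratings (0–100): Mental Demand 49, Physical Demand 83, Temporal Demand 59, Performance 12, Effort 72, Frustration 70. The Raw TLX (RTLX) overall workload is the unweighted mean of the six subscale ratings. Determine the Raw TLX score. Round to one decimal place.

57.5

Sum of ratings = 49 + 83 + 59 + 12 + 72 + 70 = 345.
RTLX = 345 / 6 = 57.5000 ≈ 57.5.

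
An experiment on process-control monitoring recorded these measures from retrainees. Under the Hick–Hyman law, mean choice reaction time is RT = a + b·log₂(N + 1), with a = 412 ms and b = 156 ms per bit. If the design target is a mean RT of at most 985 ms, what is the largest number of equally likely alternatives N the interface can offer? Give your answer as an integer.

Set 412 + 156·log₂(N + 1) ≤ 985.
log₂(N + 1) ≤ (985 − 412) / 156 = 3.6731.
N + 1 ≤ 2^3.6731 = 12.7560.
N ≤ 11.7560, so the largest integer N is 11.

11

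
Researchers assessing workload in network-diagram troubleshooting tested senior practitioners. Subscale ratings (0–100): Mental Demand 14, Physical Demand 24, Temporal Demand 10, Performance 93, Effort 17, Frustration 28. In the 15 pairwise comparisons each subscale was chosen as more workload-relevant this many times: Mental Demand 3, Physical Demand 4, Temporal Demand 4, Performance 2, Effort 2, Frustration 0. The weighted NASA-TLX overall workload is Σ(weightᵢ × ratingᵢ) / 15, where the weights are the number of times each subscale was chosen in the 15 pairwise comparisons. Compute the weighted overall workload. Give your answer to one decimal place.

The tallies are the weights (they sum to 15).
Weighted sum = 3·14 + 4·24 + 4·10 + 2·93 + 2·17 + 0·28
            = 42 + 96 + 40 + 186 + 34 + 0 = 398.
Overall workload = 398 / 15 = 26.5333 ≈ 26.5.

26.5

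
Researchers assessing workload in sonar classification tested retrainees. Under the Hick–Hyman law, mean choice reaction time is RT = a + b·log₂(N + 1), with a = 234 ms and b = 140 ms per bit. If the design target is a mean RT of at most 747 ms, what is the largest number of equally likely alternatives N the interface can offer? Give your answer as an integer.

11

Set 234 + 140·log₂(N + 1) ≤ 747.
log₂(N + 1) ≤ (747 − 234) / 140 = 3.6643.
N + 1 ≤ 2^3.6643 = 12.6784.
N ≤ 11.6784, so the largest integer N is 11.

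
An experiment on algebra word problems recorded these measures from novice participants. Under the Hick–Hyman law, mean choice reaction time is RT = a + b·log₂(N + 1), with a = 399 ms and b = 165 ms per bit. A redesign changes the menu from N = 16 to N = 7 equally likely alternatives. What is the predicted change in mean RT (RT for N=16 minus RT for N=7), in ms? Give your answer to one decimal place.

179.4

RT(16) = 399 + 165·log₂(17) = 399 + 165·4.0875 = 1073.4375 ms.
RT(7) = 399 + 165·log₂(8) = 399 + 165·3.0000 = 894.0000 ms.
Difference = 1073.4375 − 894.0000 = 179.4375 ≈ 179.4 ms.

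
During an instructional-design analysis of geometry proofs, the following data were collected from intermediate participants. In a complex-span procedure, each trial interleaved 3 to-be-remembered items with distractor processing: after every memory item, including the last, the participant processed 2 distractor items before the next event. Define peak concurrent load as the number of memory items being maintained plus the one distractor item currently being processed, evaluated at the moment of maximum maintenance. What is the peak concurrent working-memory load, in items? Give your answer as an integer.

Maintenance is greatest during the distractor(s) after memory item 3: all 3 memory items are being held.
One distractor item is concurrently being processed.
Peak concurrent load = 3 + 1 = 4 items.

4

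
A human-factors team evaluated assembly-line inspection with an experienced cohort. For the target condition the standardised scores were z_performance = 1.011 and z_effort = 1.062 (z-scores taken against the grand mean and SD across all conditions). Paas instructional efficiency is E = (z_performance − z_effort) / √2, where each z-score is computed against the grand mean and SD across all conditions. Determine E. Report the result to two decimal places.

z_P − z_E = 1.011 − 1.062 = -0.0510.
E = -0.0510 / √2 = -0.0510 / 1.41421 = -0.0361 ≈ -0.04.

-0.04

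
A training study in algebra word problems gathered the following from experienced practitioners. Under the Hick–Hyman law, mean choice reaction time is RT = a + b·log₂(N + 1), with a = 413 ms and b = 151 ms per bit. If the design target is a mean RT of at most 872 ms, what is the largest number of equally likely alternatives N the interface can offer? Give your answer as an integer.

7

Set 413 + 151·log₂(N + 1) ≤ 872.
log₂(N + 1) ≤ (872 − 413) / 151 = 3.0397.
N + 1 ≤ 2^3.0397 = 8.2232.
N ≤ 7.2232, so the largest integer N is 7.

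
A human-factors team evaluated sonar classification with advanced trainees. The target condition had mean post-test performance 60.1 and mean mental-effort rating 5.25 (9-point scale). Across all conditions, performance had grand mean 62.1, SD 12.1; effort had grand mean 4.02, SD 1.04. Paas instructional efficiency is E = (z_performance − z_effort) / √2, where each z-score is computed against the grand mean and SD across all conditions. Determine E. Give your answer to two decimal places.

-0.95

z_performance = (60.1 − 62.1) / 12.1 = -2.0000 / 12.1 = -0.1653.
z_effort = (5.25 − 4.02) / 1.04 = 1.2300 / 1.04 = 1.1827.
z_P − z_E = -0.1653 − 1.1827 = -1.3480.
E = -1.3480 / √2 = -1.3480 / 1.41421 = -0.9532 ≈ -0.95.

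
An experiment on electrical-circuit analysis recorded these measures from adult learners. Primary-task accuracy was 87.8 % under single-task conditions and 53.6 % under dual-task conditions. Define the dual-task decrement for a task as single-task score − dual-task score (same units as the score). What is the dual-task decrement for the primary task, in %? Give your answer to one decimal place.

34.2

Decrement = 87.8 − 53.6 = 34.2000 % ≈ 34.2 %.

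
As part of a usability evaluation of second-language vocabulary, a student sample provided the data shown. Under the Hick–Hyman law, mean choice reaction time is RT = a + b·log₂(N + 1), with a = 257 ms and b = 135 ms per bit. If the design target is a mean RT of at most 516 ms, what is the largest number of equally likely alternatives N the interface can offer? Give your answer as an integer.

2

Set 257 + 135·log₂(N + 1) ≤ 516.
log₂(N + 1) ≤ (516 − 257) / 135 = 1.9185.
N + 1 ≤ 2^1.9185 = 3.7803.
N ≤ 2.7803, so the largest integer N is 2.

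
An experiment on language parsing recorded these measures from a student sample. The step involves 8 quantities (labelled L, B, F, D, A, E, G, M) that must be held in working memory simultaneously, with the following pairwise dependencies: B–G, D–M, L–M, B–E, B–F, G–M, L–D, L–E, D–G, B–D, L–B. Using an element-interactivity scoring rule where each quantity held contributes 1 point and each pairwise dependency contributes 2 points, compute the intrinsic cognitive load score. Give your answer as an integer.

30

Count of quantities held simultaneously: 8.
Count of pairwise dependencies listed: 11.
Element contribution: 8 × 1 = 8.
Interaction contribution: 11 × 2 = 22.
Intrinsic load = 8 + 22 = 30.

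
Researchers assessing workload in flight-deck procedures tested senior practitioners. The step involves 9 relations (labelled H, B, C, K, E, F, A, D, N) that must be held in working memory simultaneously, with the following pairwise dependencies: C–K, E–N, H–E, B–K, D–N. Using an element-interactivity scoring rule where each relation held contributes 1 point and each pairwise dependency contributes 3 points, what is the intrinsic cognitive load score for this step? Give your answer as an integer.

24

Count of relations held simultaneously: 9.
Count of pairwise dependencies listed: 5.
Element contribution: 9 × 1 = 9.
Interaction contribution: 5 × 3 = 15.
Intrinsic load = 9 + 15 = 24.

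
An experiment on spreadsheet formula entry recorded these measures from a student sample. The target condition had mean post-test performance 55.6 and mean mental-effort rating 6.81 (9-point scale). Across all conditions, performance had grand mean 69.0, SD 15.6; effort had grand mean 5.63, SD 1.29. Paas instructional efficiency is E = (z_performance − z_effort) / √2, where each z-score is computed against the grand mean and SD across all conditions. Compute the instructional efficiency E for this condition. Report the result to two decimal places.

z_performance = (55.6 − 69.0) / 15.6 = -13.4000 / 15.6 = -0.8590.
z_effort = (6.81 − 5.63) / 1.29 = 1.1800 / 1.29 = 0.9147.
z_P − z_E = -0.8590 − 0.9147 = -1.7737.
E = -1.7737 / √2 = -1.7737 / 1.41421 = -1.2542 ≈ -1.25.

-1.25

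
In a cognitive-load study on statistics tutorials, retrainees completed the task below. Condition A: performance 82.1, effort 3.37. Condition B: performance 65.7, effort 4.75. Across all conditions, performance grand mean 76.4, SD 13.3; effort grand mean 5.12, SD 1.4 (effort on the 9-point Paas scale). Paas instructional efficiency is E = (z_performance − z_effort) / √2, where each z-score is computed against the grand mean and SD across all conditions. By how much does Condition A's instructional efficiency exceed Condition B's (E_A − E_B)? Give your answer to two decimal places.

Condition A: z_P = (82.1 − 76.4)/13.3 = 0.4286; z_E = (3.37 − 5.12)/1.4 = -1.2500; E_A = (0.4286 − (-1.2500))/√2 = 1.1869.
Condition B: z_P = (65.7 − 76.4)/13.3 = -0.8045; z_E = (4.75 − 5.12)/1.4 = -0.2643; E_B = (-0.8045 − (-0.2643))/√2 = -0.3820.
E_A − E_B = 1.1869 − (-0.3820) = 1.5689 ≈ 1.57.

1.57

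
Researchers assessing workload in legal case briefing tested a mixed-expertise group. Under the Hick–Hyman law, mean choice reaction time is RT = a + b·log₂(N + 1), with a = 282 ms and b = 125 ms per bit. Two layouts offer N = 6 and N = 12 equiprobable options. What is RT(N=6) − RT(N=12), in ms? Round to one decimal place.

-111.6

RT(6) = 282 + 125·log₂(7) = 282 + 125·2.8074 = 632.9250 ms.
RT(12) = 282 + 125·log₂(13) = 282 + 125·3.7004 = 744.5500 ms.
Difference = 632.9250 − 744.5500 = -111.6250 ≈ -111.6 ms.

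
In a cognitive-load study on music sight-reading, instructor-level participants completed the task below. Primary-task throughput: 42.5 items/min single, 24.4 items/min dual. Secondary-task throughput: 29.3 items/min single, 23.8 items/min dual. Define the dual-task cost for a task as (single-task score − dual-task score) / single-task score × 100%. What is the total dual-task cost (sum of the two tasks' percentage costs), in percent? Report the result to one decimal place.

Primary cost = (42.5 − 24.4) / 42.5 × 100% = 42.5882%.
Secondary cost = (29.3 − 23.8) / 29.3 × 100% = 18.7713%.
Total = 42.5882% + 18.7713% = 61.3595% ≈ 61.4%.

61.4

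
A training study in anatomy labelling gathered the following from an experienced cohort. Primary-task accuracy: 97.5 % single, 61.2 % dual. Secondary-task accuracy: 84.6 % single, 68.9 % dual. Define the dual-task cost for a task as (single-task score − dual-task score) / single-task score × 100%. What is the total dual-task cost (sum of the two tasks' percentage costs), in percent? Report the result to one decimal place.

Primary cost = (97.5 − 61.2) / 97.5 × 100% = 37.2308%.
Secondary cost = (84.6 − 68.9) / 84.6 × 100% = 18.5579%.
Total = 37.2308% + 18.5579% = 55.7887% ≈ 55.8%.

55.8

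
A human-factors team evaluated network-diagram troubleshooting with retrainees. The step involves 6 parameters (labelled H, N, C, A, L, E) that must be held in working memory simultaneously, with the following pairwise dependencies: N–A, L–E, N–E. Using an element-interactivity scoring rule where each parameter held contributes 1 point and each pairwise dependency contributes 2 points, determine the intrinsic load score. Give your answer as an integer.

12

Count of parameters held simultaneously: 6.
Count of pairwise dependencies listed: 3.
Element contribution: 6 × 1 = 6.
Interaction contribution: 3 × 2 = 6.
Intrinsic load = 6 + 6 = 12.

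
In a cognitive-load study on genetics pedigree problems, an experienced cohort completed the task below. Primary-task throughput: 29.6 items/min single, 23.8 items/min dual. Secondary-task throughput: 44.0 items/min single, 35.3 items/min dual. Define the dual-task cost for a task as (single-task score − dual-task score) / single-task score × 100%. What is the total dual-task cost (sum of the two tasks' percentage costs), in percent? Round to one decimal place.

39.4

Primary cost = (29.6 − 23.8) / 29.6 × 100% = 19.5946%.
Secondary cost = (44.0 − 35.3) / 44.0 × 100% = 19.7727%.
Total = 19.5946% + 19.7727% = 39.3673% ≈ 39.4%.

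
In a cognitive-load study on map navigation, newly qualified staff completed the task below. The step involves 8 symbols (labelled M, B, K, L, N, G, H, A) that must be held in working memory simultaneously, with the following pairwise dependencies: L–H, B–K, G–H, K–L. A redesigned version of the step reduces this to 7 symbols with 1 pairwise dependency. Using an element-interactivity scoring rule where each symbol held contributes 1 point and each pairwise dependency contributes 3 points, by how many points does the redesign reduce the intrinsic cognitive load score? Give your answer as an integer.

10

Original: 8 × 1 + 4 × 3 = 8 + 12 = 20.
Redesigned: 7 × 1 + 1 × 3 = 7 + 3 = 10.
Reduction = 20 − 10 = 10.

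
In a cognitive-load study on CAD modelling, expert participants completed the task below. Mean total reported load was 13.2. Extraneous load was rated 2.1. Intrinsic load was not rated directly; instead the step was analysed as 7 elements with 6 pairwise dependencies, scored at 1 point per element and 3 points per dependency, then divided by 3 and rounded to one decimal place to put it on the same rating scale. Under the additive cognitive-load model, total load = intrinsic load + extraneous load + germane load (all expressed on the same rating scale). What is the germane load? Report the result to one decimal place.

2.8

Intrinsic (element-interactivity): (7 × 1 + 6 × 3) / 3 = 25 / 3 = 8.3333 → 8.3.
germane load = total − intrinsic − extraneous
             = 13.2 − 8.3 − 2.1 = 2.8.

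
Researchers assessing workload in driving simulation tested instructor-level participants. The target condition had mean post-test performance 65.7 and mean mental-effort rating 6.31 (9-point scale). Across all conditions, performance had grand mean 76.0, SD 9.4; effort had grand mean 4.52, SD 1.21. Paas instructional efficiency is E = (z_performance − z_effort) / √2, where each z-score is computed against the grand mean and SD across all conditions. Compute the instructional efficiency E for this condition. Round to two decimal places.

-1.82

z_performance = (65.7 − 76.0) / 9.4 = -10.3000 / 9.4 = -1.0957.
z_effort = (6.31 − 4.52) / 1.21 = 1.7900 / 1.21 = 1.4793.
z_P − z_E = -1.0957 − 1.4793 = -2.5750.
E = -2.5750 / √2 = -2.5750 / 1.41421 = -1.8208 ≈ -1.82.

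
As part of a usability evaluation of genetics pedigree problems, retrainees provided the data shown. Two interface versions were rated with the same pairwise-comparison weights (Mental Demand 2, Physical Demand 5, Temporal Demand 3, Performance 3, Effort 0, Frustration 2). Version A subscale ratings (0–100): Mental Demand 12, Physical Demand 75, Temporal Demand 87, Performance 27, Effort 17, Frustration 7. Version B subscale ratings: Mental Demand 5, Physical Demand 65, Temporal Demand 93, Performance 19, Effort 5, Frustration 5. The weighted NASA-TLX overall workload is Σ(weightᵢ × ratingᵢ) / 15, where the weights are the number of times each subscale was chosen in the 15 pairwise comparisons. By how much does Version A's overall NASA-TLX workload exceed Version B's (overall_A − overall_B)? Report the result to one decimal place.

4.9

Version A weighted sum = 2·12 + 5·75 + 3·87 + 3·27 + 0·17 + 2·7 = 24 + 375 + 261 + 81 + 0 + 14 = 755; overall_A = 755/15 = 50.3333.
Version B weighted sum = 2·5 + 5·65 + 3·93 + 3·19 + 0·5 + 2·5 = 10 + 325 + 279 + 57 + 0 + 10 = 681; overall_B = 681/15 = 45.4000.
Difference = 50.3333 − 45.4000 = 4.9333 ≈ 4.9.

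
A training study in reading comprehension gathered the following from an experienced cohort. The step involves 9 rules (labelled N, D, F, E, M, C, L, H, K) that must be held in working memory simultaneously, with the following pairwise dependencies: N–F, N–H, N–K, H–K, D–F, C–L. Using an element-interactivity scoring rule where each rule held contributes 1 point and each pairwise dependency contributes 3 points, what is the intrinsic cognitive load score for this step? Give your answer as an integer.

27

Count of rules held simultaneously: 9.
Count of pairwise dependencies listed: 6.
Element contribution: 9 × 1 = 9.
Interaction contribution: 6 × 3 = 18.
Intrinsic load = 9 + 18 = 27.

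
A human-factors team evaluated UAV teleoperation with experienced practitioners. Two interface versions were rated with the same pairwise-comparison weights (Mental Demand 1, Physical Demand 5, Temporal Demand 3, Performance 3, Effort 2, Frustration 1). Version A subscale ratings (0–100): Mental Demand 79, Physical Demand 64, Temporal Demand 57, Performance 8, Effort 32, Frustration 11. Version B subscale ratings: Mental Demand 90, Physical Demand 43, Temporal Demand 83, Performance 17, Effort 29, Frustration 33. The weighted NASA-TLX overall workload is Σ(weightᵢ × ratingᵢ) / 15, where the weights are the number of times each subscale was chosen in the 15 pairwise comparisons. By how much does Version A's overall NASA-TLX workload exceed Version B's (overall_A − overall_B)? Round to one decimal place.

Version A weighted sum = 1·79 + 5·64 + 3·57 + 3·8 + 2·32 + 1·11 = 79 + 320 + 171 + 24 + 64 + 11 = 669; overall_A = 669/15 = 44.6000.
Version B weighted sum = 1·90 + 5·43 + 3·83 + 3·17 + 2·29 + 1·33 = 90 + 215 + 249 + 51 + 58 + 33 = 696; overall_B = 696/15 = 46.4000.
Difference = 44.6000 − 46.4000 = -1.8000 ≈ -1.8.

-1.8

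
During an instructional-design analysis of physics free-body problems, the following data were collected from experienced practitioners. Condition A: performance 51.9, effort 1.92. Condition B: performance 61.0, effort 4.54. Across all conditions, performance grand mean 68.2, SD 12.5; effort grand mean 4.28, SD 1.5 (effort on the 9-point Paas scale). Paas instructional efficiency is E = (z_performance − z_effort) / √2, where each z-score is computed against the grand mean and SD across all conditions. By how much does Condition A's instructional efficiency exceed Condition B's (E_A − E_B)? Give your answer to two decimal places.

0.72

Condition A: z_P = (51.9 − 68.2)/12.5 = -1.3040; z_E = (1.92 − 4.28)/1.5 = -1.5733; E_A = (-1.3040 − (-1.5733))/√2 = 0.1904.
Condition B: z_P = (61.0 − 68.2)/12.5 = -0.5760; z_E = (4.54 − 4.28)/1.5 = 0.1733; E_B = (-0.5760 − 0.1733)/√2 = -0.5298.
E_A − E_B = 0.1904 − (-0.5298) = 0.7202 ≈ 0.72.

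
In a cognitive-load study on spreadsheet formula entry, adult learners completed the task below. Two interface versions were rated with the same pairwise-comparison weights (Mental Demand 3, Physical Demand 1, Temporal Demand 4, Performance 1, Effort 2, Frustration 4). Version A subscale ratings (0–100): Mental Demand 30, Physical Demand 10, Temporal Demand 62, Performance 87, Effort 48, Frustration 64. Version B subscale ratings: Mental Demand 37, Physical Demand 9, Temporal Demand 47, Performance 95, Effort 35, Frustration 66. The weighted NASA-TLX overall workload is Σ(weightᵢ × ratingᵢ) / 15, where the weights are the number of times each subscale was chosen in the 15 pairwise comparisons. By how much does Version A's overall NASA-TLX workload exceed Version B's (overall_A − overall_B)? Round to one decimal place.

Version A weighted sum = 3·30 + 1·10 + 4·62 + 1·87 + 2·48 + 4·64 = 90 + 10 + 248 + 87 + 96 + 256 = 787; overall_A = 787/15 = 52.4667.
Version B weighted sum = 3·37 + 1·9 + 4·47 + 1·95 + 2·35 + 4·66 = 111 + 9 + 188 + 95 + 70 + 264 = 737; overall_B = 737/15 = 49.1333.
Difference = 52.4667 − 49.1333 = 3.3334 ≈ 3.3.

3.3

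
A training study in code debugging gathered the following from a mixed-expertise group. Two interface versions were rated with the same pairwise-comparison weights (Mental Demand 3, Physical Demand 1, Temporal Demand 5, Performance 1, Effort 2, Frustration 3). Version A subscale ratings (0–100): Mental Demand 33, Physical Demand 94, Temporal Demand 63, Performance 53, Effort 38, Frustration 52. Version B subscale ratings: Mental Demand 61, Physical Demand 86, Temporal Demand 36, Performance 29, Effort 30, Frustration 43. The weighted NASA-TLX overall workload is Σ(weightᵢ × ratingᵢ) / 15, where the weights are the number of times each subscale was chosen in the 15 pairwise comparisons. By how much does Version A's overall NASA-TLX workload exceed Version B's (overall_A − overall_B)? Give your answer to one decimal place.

8.4

Version A weighted sum = 3·33 + 1·94 + 5·63 + 1·53 + 2·38 + 3·52 = 99 + 94 + 315 + 53 + 76 + 156 = 793; overall_A = 793/15 = 52.8667.
Version B weighted sum = 3·61 + 1·86 + 5·36 + 1·29 + 2·30 + 3·43 = 183 + 86 + 180 + 29 + 60 + 129 = 667; overall_B = 667/15 = 44.4667.
Difference = 52.8667 − 44.4667 = 8.4000 ≈ 8.4.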